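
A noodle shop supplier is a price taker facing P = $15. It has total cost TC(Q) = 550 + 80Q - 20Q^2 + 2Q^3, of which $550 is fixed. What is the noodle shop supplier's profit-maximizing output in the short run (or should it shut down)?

Strip out fixed cost: VC = 80Q - 20Q^2 + 2Q^3. Then AVC = 80 - 20Q + 2Q^2 and MC = 80 - 40Q + 6Q^2.
AVC is minimized where dAVC/dQ = -20 + 4Q = 0, at Q = 5; min AVC = 80 - 20·5 + 2·5^2 = $30.
P = $15 lies below min AVC = $30; no output level covers variable cost.
Shutting down limits the loss to fixed cost, $550.

Shut down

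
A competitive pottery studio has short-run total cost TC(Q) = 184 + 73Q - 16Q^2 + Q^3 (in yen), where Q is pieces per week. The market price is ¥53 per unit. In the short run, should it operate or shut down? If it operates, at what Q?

From TC, MC = TC'(Q) = 73 - 32Q + 3Q^2 and AVC = VC/Q = 73 - 16Q + Q^2.
AVC is minimized where dAVC/dQ = -16 + 2Q = 0, at Q = 8; min AVC = 73 - 16·8 + 8^2 = ¥9.
Since P = ¥53 ≥ min AVC = ¥9, price covers variable cost and the firm should produce.
Set P = MC: 53 = 73 - 32Q + 3Q^2 → 20 - 32Q + 3Q^2 = 0. The roots are Q = 2/3 and Q = 10; the profit-maximizing output is on the rising part of MC, so Q* = 10.
Check: AVC at Q = 10 is ¥13 ≤ P, so revenue covers variable cost.
Profit = P·Q − TC = 53·10 − 314 = ¥216.

Produce at Q = 10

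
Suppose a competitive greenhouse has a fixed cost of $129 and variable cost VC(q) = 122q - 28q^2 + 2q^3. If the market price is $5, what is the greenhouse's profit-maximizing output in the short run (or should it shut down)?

Shut down

Variable cost is VC = 122q - 28q^2 + 2q^3, so AVC = VC/q = 122 - 28q + 2q^2 and MC = dTC/dq = 122 - 56q + 6q^2.
AVC is minimized where dAVC/dq = -28 + 4q = 0, at q = 7; min AVC = 122 - 28·7 + 2·7^2 = $24.
Since P = $5 < min AVC = $24, price fails to cover variable cost at any output.
Best response: produce nothing and absorb the $129 fixed cost.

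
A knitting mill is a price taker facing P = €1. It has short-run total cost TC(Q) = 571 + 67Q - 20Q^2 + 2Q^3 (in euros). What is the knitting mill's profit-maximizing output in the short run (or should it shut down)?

Strip out fixed cost: VC = 67Q - 20Q^2 + 2Q^3. Then AVC = 67 - 20Q + 2Q^2 and MC = 67 - 40Q + 6Q^2.
AVC hits its minimum where MC = AVC, at Q = 5, giving min AVC = 67 - 20·5 + 2·5^2 = €17.
With P < min AVC (€1 < €17), every unit sold adds to the loss.
Best response: produce nothing and absorb the €571 fixed cost.

Shut down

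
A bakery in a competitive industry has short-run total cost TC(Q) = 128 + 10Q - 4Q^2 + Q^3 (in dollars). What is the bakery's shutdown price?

$6 per unit

Short-run supply begins at min AVC. From VC = 10Q - 4Q^2 + Q^3, AVC = 10 - 4Q + Q^2.
At the minimum of AVC, MC = AVC. MC = 10 - 8Q + 3Q^2; setting MC = AVC gives 2Q^2 - 4Q = 0, so Q = 2. min AVC = 6.
The firm shuts down for any P below $6.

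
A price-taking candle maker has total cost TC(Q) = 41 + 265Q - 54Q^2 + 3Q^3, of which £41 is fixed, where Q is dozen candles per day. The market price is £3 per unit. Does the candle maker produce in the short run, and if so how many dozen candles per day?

Variable cost is VC = 265Q - 54Q^2 + 3Q^3, so AVC = VC/Q = 265 - 54Q + 3Q^2 and MC = dTC/dQ = 265 - 108Q + 9Q^2.
AVC hits its minimum where MC = AVC, at Q = 9, giving min AVC = 265 - 54·9 + 3·9^2 = £22.
P = £3 lies below min AVC = £22; no output level covers variable cost.
The firm minimizes its loss by shutting down and losing only its fixed cost of £41.

Shut down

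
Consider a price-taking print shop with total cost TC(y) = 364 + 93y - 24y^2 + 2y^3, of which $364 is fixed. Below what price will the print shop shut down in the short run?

The shutdown price is the minimum of AVC. VC = 93y - 24y^2 + 2y^3, so AVC = 93 - 24y + 2y^2.
dAVC/dy = -24 + 4y = 0 gives y = 6. min AVC = 93 - 24·6 + 2·6^2 = 21.
The firm shuts down for any P below $21.

$21 per unit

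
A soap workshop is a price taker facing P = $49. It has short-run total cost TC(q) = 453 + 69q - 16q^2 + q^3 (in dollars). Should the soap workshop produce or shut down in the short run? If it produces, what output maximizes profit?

Variable cost is VC = 69q - 16q^2 + q^3, so AVC = VC/q = 69 - 16q + q^2 and MC = dTC/dq = 69 - 32q + 3q^2.
AVC hits its minimum where MC = AVC, at q = 8, giving min AVC = 69 - 16·8 + 8^2 = $5.
Because $49 ≥ $5, revenue can cover variable cost; the firm operates.
Set P = MC: 49 = 69 - 32q + 3q^2 → 20 - 32q + 3q^2 = 0. The roots are q = 2/3 and q = 10; the profit-maximizing output is on the rising part of MC, so q* = 10.
Check: AVC at q = 10 is $9 ≤ P, so revenue covers variable cost.
Profit = P·q − TC = 49·10 − 543 = -$53, a loss, but smaller than the $453 fixed cost the firm would lose by shutting down.

Produce at q = 10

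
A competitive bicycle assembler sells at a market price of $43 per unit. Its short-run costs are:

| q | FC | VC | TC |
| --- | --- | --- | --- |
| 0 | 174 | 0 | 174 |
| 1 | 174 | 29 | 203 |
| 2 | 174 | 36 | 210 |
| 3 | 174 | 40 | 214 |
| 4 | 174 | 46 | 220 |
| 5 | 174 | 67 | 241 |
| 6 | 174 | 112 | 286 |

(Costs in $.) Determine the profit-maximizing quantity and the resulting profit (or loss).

q = 5; profit = -$26

Profit at each row (π = 43q − TC): q=0: -174; q=1: -160; q=2: -124; q=3: -85; q=4: -48; q=5: -26; q=6: -28.
Profit is maximized at q = 5. AVC there is 67/5 = $13.40 ≤ P, so producing beats shutting down (which would give -$174).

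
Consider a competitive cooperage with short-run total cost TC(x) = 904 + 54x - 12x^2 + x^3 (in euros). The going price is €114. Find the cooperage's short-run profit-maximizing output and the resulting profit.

Profit = -€104 at x = 10

AVC = 54 - 12x + x^2 has its minimum €18 at x = 6; price €114 clears that bar, so the firm operates.
With MC = 54 - 24x + 3x^2, P = MC on the upward-sloping part at x* = 10.
TR = 114·10 = 1140. TC = 904 + 340 = 1244. Profit = 1140 − 1244 = -€104.
By producing, the firm covers all variable cost plus €800 of fixed cost; shutting down would lose the full €904.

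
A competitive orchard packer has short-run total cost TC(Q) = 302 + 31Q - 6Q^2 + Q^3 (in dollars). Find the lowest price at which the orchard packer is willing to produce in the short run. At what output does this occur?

$22 per unit, at Q = 3

The shutdown price is the minimum of AVC. VC = 31Q - 6Q^2 + Q^3, so AVC = 31 - 6Q + Q^2.
At the minimum of AVC, MC = AVC. MC = 31 - 12Q + 3Q^2; setting MC = AVC gives 2Q^2 - 6Q = 0, so Q = 3. min AVC = 22.
For P < $22 the firm produces nothing.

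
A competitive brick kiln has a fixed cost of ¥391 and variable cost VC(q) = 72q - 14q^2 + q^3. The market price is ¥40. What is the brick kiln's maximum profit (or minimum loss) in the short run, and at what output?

AVC = 72 - 14q + q^2 has its minimum ¥23 at q = 7; price ¥40 clears that bar, so the firm operates.
With MC = 72 - 28q + 3q^2, P = MC on the upward-sloping part at q* = 8.
TR = 40·8 = 320. TC = 391 + 192 = 583. Profit = 320 − 583 = -¥263.
By producing, the firm covers all variable cost plus ¥128 of fixed cost; shutting down would lose the full ¥391.

Profit = -¥263 at q = 8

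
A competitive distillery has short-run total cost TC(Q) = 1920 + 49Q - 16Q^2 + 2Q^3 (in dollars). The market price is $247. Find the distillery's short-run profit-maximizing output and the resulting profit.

AVC = 49 - 16Q + 2Q^2 has its minimum $17 at Q = 4; price $247 clears that bar, so the firm operates.
With MC = 49 - 32Q + 6Q^2, P = MC on the upward-sloping part at Q* = 9.
TR = 247·9 = 2223. TC = 1920 + 603 = 2523. Profit = 2223 − 2523 = -$300.
That loss of $300 beats the $1920 the firm would lose by shutting down; producing recovers $1620 of fixed cost.

Profit = -$300 at Q = 9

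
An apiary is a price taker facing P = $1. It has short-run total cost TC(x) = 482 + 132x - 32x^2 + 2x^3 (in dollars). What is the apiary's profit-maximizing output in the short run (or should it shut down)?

Shut down

Strip out fixed cost: VC = 132x - 32x^2 + 2x^3. Then AVC = 132 - 32x + 2x^2 and MC = 132 - 64x + 6x^2.
AVC hits its minimum where MC = AVC, at x = 8, giving min AVC = 132 - 32·8 + 2·8^2 = $4.
With P < min AVC ($1 < $4), every unit sold adds to the loss.
The firm minimizes its loss by shutting down and losing only its fixed cost of $482.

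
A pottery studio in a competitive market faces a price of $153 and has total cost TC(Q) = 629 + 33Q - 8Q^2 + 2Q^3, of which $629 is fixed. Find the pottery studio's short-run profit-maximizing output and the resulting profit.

AVC = 33 - 8Q + 2Q^2; min AVC = $25 at Q = 2. Since P = $153 ≥ min AVC, the firm produces.
With MC = 33 - 16Q + 6Q^2, P = MC on the upward-sloping part at Q* = 6.
TR = 153·6 = 918. TC = 629 + 342 = 971. Profit = 918 − 971 = -$53.
That loss of $53 beats the $629 the firm would lose by shutting down; producing recovers $576 of fixed cost.

Profit = -$53 at Q = 6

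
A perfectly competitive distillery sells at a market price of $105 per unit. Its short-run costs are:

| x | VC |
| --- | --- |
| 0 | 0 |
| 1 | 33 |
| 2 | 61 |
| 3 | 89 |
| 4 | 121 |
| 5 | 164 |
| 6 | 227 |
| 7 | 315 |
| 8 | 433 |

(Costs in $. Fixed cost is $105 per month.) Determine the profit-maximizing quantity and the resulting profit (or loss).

Tabulate TR − TC: x=0: -105; x=1: -33; x=2: 44; x=3: 121; x=4: 194; x=5: 256; x=6: 298; x=7: 315; x=8: 302.
Profit is maximized at x = 7. AVC there is 315/7 = $45 ≤ P, so producing beats shutting down (which would give -$105).

x = 7; profit = $315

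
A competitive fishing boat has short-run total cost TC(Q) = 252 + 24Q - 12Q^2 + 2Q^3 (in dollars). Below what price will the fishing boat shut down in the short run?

Short-run supply begins at min AVC. From VC = 24Q - 12Q^2 + 2Q^3, AVC = 24 - 12Q + 2Q^2.
dAVC/dQ = -12 + 4Q = 0 gives Q = 3. min AVC = 24 - 12·3 + 2·3^2 = 6.
The firm shuts down for any P below $6.

$6 per unit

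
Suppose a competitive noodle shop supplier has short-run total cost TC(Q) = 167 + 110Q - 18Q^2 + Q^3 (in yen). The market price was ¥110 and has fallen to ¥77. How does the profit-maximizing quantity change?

Output falls from 12 to 11

AVC = 110 - 18Q + Q^2, minimized at Q = 9 where min AVC = ¥29. MC = 110 - 36Q + 3Q^2.
At P = ¥110 ≥ min AVC, set P = MC on the rising branch: Q = 12.
At P = ¥77 ≥ min AVC, set P = MC: Q = 11. The firm stays open but cuts output.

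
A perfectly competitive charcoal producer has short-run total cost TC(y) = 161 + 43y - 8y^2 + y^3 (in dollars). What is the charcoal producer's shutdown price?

$27 per unit

Short-run supply begins at min AVC. From VC = 43y - 8y^2 + y^3, AVC = 43 - 8y + y^2.
At the minimum of AVC, MC = AVC. MC = 43 - 16y + 3y^2; setting MC = AVC gives 2y^2 - 8y = 0, so y = 4. min AVC = 27.
The firm shuts down for any P below $27.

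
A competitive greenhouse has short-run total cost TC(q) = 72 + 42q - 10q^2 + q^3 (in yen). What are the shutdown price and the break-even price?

AVC = 42 - 10q + q^2; minimized at q = 5, giving min AVC = ¥17. That is the shutdown price.
ATC = 72/q + 42 - 10q + q^2. Setting dATC/dq = −72/q^2 − 10 + 2q = 0 gives q = 6 (since 2·6^3 − 10·6^2 = 72).
min ATC = 72/6 + 42 − 10·6 + 6^2 = ¥30. That is the break-even price.
Between these two prices the firm operates at a loss; above ¥30 it earns a profit.

Shutdown price = ¥17; break-even price = ¥30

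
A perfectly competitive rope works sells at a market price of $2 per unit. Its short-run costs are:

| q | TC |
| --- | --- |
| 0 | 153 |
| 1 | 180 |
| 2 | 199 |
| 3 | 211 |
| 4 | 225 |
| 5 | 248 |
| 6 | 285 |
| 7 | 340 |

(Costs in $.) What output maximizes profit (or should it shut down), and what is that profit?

Compute π = P·q − TC at each output: q=0: -153; q=1: -178; q=2: -195; q=3: -205; q=4: -217; q=5: -238; q=6: -273; q=7: -326.
Profit is highest at q = 0. Equivalently, the lowest AVC in the table is 72/4 ≈ $18 at q = 4, and P = $2 falls below it — price never covers variable cost, so the firm shuts down and loses only its fixed cost.

q = 0 (shut down); profit = -$153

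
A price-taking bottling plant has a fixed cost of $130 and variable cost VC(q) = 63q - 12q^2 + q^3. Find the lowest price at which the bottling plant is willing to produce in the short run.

$27 per unit

The firm shuts down when price falls below the minimum of average variable cost. AVC = VC/q = 63 - 12q + q^2.
dAVC/dq = -12 + 2q = 0 gives q = 6. min AVC = 63 - 12·6 + 6^2 = 27.
For P < $27 the firm produces nothing.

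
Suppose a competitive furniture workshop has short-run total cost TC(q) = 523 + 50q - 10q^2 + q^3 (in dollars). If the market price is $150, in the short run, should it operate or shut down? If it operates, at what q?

Strip out fixed cost: VC = 50q - 10q^2 + q^3. Then AVC = 50 - 10q + q^2 and MC = 50 - 20q + 3q^2.
The AVC parabola has its vertex at q = 10/2 = 5, where AVC = 50 - 10·5 + 5^2 = $25.
Because $150 ≥ $25, revenue can cover variable cost; the firm operates.
Solving P = MC: -100 - 20q + 3q^2 = 0 ⇒ q = -10/3 or 10. On the upward-sloping branch, q* = 10.
Check: AVC at q = 10 is $50 ≤ P, so revenue covers variable cost.
Profit = P·q − TC = 150·10 − 1023 = $477.

Produce at q = 10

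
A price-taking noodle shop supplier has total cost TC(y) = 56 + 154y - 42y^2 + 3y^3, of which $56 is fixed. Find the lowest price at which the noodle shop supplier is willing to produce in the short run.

The firm shuts down when price falls below the minimum of average variable cost. AVC = VC/y = 154 - 42y + 3y^2.
At the minimum of AVC, MC = AVC. MC = 154 - 84y + 9y^2; setting MC = AVC gives 6y^2 - 42y = 0, so y = 7. min AVC = 7.
For P < $7 the firm produces nothing.

$7 per unit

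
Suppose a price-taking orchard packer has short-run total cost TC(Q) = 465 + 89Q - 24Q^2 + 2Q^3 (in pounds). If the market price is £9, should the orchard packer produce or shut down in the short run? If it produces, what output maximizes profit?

Strip out fixed cost: VC = 89Q - 24Q^2 + 2Q^3. Then AVC = 89 - 24Q + 2Q^2 and MC = 89 - 48Q + 6Q^2.
The AVC parabola has its vertex at Q = 24/4 = 6, where AVC = 89 - 24·6 + 2·6^2 = £17.
Since P = £9 < min AVC = £17, price fails to cover variable cost at any output.
Shutting down limits the loss to fixed cost, £465.

Shut down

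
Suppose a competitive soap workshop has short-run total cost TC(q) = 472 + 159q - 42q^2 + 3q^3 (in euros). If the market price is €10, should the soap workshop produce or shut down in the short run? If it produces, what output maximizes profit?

Variable cost is VC = 159q - 42q^2 + 3q^3, so AVC = VC/q = 159 - 42q + 3q^2 and MC = dTC/dq = 159 - 84q + 9q^2.
The AVC parabola has its vertex at q = 42/6 = 7, where AVC = 159 - 42·7 + 3·7^2 = €12.
P = €10 lies below min AVC = €12; no output level covers variable cost.
The firm minimizes its loss by shutting down and losing only its fixed cost of €472.

Shut down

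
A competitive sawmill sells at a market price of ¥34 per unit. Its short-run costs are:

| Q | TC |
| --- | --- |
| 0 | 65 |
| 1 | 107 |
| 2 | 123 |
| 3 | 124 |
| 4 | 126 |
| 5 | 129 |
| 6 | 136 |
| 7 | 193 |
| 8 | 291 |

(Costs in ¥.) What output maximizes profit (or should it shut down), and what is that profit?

Q = 6; profit = ¥68

Profit at each row (π = 34Q − TC): Q=0: -65; Q=1: -73; Q=2: -55; Q=3: -22; Q=4: 10; Q=5: 41; Q=6: 68; Q=7: 45; Q=8: -19.
Profit is maximized at Q = 6. AVC there is 71/6 = ¥11.83 ≤ P, so producing beats shutting down (which would give -¥65).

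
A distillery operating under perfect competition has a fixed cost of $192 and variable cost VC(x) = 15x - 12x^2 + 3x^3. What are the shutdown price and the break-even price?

Shutdown price = min AVC. AVC = 15 - 12x + 3x^2, with vertex at x = 2 and minimum $3.
ATC = 192/x + 15 - 12x + 3x^2. Setting dATC/dx = −192/x^2 − 12 + 6x = 0 gives x = 4 (since 6·4^3 − 12·4^2 = 192).
min ATC = 192/4 + 15 − 12·4 + 3·4^2 = $63. That is the break-even price.
Between these two prices the firm operates at a loss; above $63 it earns a profit.

Shutdown price = $3; break-even price = $63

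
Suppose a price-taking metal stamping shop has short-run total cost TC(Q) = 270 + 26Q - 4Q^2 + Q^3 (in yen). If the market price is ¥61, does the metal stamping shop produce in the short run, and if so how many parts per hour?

Produce at Q = 5

Strip out fixed cost: VC = 26Q - 4Q^2 + Q^3. Then AVC = 26 - 4Q + Q^2 and MC = 26 - 8Q + 3Q^2.
The AVC parabola has its vertex at Q = 4/2 = 2, where AVC = 26 - 4·2 + 2^2 = ¥22.
Because ¥61 ≥ ¥22, revenue can cover variable cost; the firm operates.
Set P = MC: 61 = 26 - 8Q + 3Q^2 → -35 - 8Q + 3Q^2 = 0. The roots are Q = -7/3 and Q = 5; the profit-maximizing output is on the rising part of MC, so Q* = 5.
Check: AVC at Q = 5 is ¥31 ≤ P, so revenue covers variable cost.
Profit = P·Q − TC = 61·5 − 425 = -¥120, a loss, but smaller than the ¥270 fixed cost the firm would lose by shutting down.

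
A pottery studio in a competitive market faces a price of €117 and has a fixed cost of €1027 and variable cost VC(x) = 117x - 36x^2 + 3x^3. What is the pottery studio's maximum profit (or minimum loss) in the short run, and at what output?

AVC = 117 - 36x + 3x^2 has its minimum €9 at x = 6; price €117 clears that bar, so the firm operates.
With MC = 117 - 72x + 9x^2, P = MC on the upward-sloping part at x* = 8.
TR = 117·8 = 936. TC = 1027 + 168 = 1195. Profit = 936 − 1195 = -€259.
Shutting down would mean losing the fixed cost of €1027, so operating at a loss of €259 is better by €768.

Profit = -€259 at x = 8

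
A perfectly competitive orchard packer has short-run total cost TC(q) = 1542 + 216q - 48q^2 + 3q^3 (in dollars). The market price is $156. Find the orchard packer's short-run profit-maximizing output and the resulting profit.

Profit = -$342 at q = 10

AVC = 216 - 48q + 3q^2; min AVC = $24 at q = 8. Since P = $156 ≥ min AVC, the firm produces.
With MC = 216 - 96q + 9q^2, P = MC on the upward-sloping part at q* = 10.
TR = 156·10 = 1560. TC = 1542 + 360 = 1902. Profit = 1560 − 1902 = -$342.
That loss of $342 beats the $1542 the firm would lose by shutting down; producing recovers $1200 of fixed cost.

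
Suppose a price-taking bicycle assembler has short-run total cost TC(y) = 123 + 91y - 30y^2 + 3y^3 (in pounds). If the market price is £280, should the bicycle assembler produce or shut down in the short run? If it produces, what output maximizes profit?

Produce at y = 9

Strip out fixed cost: VC = 91y - 30y^2 + 3y^3. Then AVC = 91 - 30y + 3y^2 and MC = 91 - 60y + 9y^2.
AVC hits its minimum where MC = AVC, at y = 5, giving min AVC = 91 - 30·5 + 3·5^2 = £16.
Because £280 ≥ £16, revenue can cover variable cost; the firm operates.
Set P = MC: 280 = 91 - 60y + 9y^2 → -189 - 60y + 9y^2 = 0. The roots are y = -7/3 and y = 9; the profit-maximizing output is on the rising part of MC, so y* = 9.
Check: AVC at y = 9 is £64 ≤ P, so revenue covers variable cost.
Profit = P·y − TC = 280·9 − 699 = £1821.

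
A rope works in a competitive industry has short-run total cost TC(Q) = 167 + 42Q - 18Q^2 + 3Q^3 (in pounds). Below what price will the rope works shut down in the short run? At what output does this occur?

£15 per unit, at Q = 3

The shutdown price is the minimum of AVC. VC = 42Q - 18Q^2 + 3Q^3, so AVC = 42 - 18Q + 3Q^2.
dAVC/dQ = -18 + 6Q = 0 gives Q = 3. min AVC = 42 - 18·3 + 3·3^2 = 15.
The firm shuts down for any P below £15.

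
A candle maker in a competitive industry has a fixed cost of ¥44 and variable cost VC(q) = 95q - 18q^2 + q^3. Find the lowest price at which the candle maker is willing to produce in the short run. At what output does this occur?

The firm shuts down when price falls below the minimum of average variable cost. AVC = VC/q = 95 - 18q + q^2.
At the minimum of AVC, MC = AVC. MC = 95 - 36q + 3q^2; setting MC = AVC gives 2q^2 - 18q = 0, so q = 9. min AVC = 14.
So the shutdown price is ¥14.

¥14 per unit, at q = 9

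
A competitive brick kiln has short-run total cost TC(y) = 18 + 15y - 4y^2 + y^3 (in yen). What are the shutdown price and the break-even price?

Shutdown price = ¥11; break-even price = ¥18

AVC = 15 - 4y + y^2; minimized at y = 2, giving min AVC = ¥11. That is the shutdown price.
ATC = 18/y + 15 - 4y + y^2. Setting dATC/dy = −18/y^2 − 4 + 2y = 0 gives y = 3 (since 2·3^3 − 4·3^2 = 18).
min ATC = 18/3 + 15 − 4·3 + 3^2 = ¥18. That is the break-even price.
For ¥11 ≤ P < ¥18 the firm produces at a loss; below ¥11 it shuts down.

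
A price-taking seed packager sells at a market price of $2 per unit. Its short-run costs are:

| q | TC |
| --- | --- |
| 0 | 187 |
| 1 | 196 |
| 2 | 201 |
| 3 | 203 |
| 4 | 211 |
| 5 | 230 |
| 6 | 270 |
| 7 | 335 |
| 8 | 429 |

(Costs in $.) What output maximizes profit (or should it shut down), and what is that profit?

q = 0 (shut down); profit = -$187

Profit at each row (π = 2q − TC): q=0: -187; q=1: -194; q=2: -197; q=3: -197; q=4: -203; q=5: -220; q=6: -258; q=7: -321; q=8: -413.
Profit is highest at q = 0. Equivalently, the lowest AVC in the table is 16/3 ≈ $5.33 at q = 3, and P = $2 falls below it — price never covers variable cost, so the firm shuts down and loses only its fixed cost.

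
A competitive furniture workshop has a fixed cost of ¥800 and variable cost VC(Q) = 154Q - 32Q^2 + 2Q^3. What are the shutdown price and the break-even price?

AVC = 154 - 32Q + 2Q^2; minimized at Q = 8, giving min AVC = ¥26. That is the shutdown price.
ATC = 800/Q + 154 - 32Q + 2Q^2. Setting dATC/dQ = −800/Q^2 − 32 + 4Q = 0 gives Q = 10 (since 4·10^3 − 32·10^2 = 800).
min ATC = 800/10 + 154 − 32·10 + 2·10^2 = ¥114. That is the break-even price.
Between these two prices the firm operates at a loss; above ¥114 it earns a profit.

Shutdown price = ¥26; break-even price = ¥114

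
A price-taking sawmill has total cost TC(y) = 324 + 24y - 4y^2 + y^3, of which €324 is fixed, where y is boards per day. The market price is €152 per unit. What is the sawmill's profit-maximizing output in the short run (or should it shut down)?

From TC, MC = TC'(y) = 24 - 8y + 3y^2 and AVC = VC/y = 24 - 4y + y^2.
AVC hits its minimum where MC = AVC, at y = 2, giving min AVC = 24 - 4·2 + 2^2 = €20.
Since P = €152 ≥ min AVC = €20, price covers variable cost and the firm should produce.
P = MC gives -128 - 8y + 3y^2 = 0, with roots -16/3 and 8. Take the larger (rising MC): y* = 8.
Check: AVC at y = 8 is €56 ≤ P, so revenue covers variable cost.
Profit = P·y − TC = 152·8 − 772 = €444.

Produce at y = 8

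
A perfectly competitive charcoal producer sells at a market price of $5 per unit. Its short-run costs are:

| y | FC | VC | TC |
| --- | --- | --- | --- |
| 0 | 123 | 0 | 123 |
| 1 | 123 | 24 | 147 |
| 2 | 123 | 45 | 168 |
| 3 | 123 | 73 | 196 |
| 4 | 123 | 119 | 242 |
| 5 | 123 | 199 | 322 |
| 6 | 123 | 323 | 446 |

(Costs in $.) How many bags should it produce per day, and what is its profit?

Tabulate TR − TC: y=0: -123; y=1: -142; y=2: -158; y=3: -181; y=4: -222; y=5: -297; y=6: -416.
Profit is highest at y = 0. Equivalently, the lowest AVC in the table is 45/2 ≈ $22.50 at y = 2, and P = $5 falls below it — price never covers variable cost, so the firm shuts down and loses only its fixed cost.

y = 0 (shut down); profit = -$123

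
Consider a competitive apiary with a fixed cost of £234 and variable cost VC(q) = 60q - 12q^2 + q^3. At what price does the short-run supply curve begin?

£24 per unit

Short-run supply begins at min AVC. From VC = 60q - 12q^2 + q^3, AVC = 60 - 12q + q^2.
At the minimum of AVC, MC = AVC. MC = 60 - 24q + 3q^2; setting MC = AVC gives 2q^2 - 12q = 0, so q = 6. min AVC = 24.
The firm shuts down for any P below £24.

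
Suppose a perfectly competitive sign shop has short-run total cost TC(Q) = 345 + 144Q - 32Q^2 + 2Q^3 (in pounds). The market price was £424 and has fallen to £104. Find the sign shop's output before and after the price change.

AVC = 144 - 32Q + 2Q^2, minimized at Q = 8 where min AVC = £16. MC = 144 - 64Q + 6Q^2.
At P = £424 ≥ min AVC, set P = MC on the rising branch: Q = 14.
At P = £104 ≥ min AVC, set P = MC: Q = 10. The firm stays open but cuts output.

Output falls from 14 to 10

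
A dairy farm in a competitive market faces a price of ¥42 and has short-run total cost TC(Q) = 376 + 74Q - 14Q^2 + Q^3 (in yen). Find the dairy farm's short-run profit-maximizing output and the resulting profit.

AVC = 74 - 14Q + Q^2; min AVC = ¥25 at Q = 7. Since P = ¥42 ≥ min AVC, the firm produces.
With MC = 74 - 28Q + 3Q^2, P = MC on the upward-sloping part at Q* = 8.
TR = 42·8 = 336. TC = 376 + 208 = 584. Profit = 336 − 584 = -¥248.
By producing, the firm covers all variable cost plus ¥128 of fixed cost; shutting down would lose the full ¥376.

Profit = -¥248 at Q = 8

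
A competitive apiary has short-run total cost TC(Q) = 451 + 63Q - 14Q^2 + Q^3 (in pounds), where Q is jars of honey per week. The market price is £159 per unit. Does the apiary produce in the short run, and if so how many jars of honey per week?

Produce at Q = 12

Strip out fixed cost: VC = 63Q - 14Q^2 + Q^3. Then AVC = 63 - 14Q + Q^2 and MC = 63 - 28Q + 3Q^2.
The AVC parabola has its vertex at Q = 14/2 = 7, where AVC = 63 - 14·7 + 7^2 = £14.
Because £159 ≥ £14, revenue can cover variable cost; the firm operates.
Solving P = MC: -96 - 28Q + 3Q^2 = 0 ⇒ Q = -8/3 or 12. On the upward-sloping branch, Q* = 12.
Check: AVC at Q = 12 is £39 ≤ P, so revenue covers variable cost.
Profit = P·Q − TC = 159·12 − 919 = £989.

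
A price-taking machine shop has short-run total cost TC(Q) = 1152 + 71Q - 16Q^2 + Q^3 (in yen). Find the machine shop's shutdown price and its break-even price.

Shutdown price = min AVC. AVC = 71 - 16Q + Q^2, with vertex at Q = 8 and minimum ¥7.
ATC = 1152/Q + 71 - 16Q + Q^2. Setting dATC/dQ = −1152/Q^2 − 16 + 2Q = 0 gives Q = 12 (since 2·12^3 − 16·12^2 = 1152).
min ATC = 1152/12 + 71 − 16·12 + 12^2 = ¥119. That is the break-even price.
For ¥7 ≤ P < ¥119 the firm produces at a loss; below ¥7 it shuts down.

Shutdown price = ¥7; break-even price = ¥119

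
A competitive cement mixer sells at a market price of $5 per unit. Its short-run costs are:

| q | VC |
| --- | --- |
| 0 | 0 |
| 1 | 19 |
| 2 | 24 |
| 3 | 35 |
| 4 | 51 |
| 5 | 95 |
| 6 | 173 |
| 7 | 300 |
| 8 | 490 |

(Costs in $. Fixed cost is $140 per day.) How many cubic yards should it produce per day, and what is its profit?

Tabulate TR − TC: q=0: -140; q=1: -154; q=2: -154; q=3: -160; q=4: -171; q=5: -210; q=6: -283; q=7: -405; q=8: -590.
Profit is highest at q = 0. Equivalently, the lowest AVC in the table is 35/3 ≈ $11.67 at q = 3, and P = $5 falls below it — price never covers variable cost, so the firm shuts down and loses only its fixed cost.

q = 0 (shut down); profit = -$140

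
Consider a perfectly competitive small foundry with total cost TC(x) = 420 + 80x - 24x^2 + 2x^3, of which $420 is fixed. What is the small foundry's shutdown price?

$8 per unit

The shutdown price is the minimum of AVC. VC = 80x - 24x^2 + 2x^3, so AVC = 80 - 24x + 2x^2.
dAVC/dx = -24 + 4x = 0 gives x = 6. min AVC = 80 - 24·6 + 2·6^2 = 8.
The firm shuts down for any P below $8.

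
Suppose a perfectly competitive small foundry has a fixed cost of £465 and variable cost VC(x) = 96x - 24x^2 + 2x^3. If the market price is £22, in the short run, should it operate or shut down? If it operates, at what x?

From TC, MC = TC'(x) = 96 - 48x + 6x^2 and AVC = VC/x = 96 - 24x + 2x^2.
AVC hits its minimum where MC = AVC, at x = 6, giving min AVC = 96 - 24·6 + 2·6^2 = £24.
With P < min AVC (£22 < £24), every unit sold adds to the loss.
Shutting down limits the loss to fixed cost, £465.

Shut down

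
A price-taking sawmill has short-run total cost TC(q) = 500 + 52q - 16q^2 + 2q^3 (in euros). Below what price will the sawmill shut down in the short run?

The shutdown price is the minimum of AVC. VC = 52q - 16q^2 + 2q^3, so AVC = 52 - 16q + 2q^2.
At the minimum of AVC, MC = AVC. MC = 52 - 32q + 6q^2; setting MC = AVC gives 4q^2 - 16q = 0, so q = 4. min AVC = 20.
So the shutdown price is €20.

€20 per unit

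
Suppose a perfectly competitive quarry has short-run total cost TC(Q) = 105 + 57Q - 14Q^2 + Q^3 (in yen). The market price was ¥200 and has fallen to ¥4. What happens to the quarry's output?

MC = 57 - 28Q + 3Q^2; the shutdown threshold is min AVC = ¥8 (at Q = 7).
With P = ¥200 above the shutdown price, P = MC gives Q = 13.
At P = ¥4 < min AVC = ¥8, price no longer covers variable cost at any output, so the firm shuts down: Q = 0.

Output falls from 13 to 0 (the firm shuts down)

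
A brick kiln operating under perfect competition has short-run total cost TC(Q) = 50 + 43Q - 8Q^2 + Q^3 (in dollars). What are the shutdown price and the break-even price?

Shutdown price = $27; break-even price = $38

AVC = 43 - 8Q + Q^2; minimized at Q = 4, giving min AVC = $27. That is the shutdown price.
ATC = 50/Q + 43 - 8Q + Q^2. Setting dATC/dQ = −50/Q^2 − 8 + 2Q = 0 gives Q = 5 (since 2·5^3 − 8·5^2 = 50).
min ATC = 50/5 + 43 − 8·5 + 5^2 = $38. That is the break-even price.
Between these two prices the firm operates at a loss; above $38 it earns a profit.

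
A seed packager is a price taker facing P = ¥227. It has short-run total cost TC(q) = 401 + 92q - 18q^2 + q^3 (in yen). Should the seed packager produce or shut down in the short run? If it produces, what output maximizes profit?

Produce at q = 15

From TC, MC = TC'(q) = 92 - 36q + 3q^2 and AVC = VC/q = 92 - 18q + q^2.
AVC is minimized where dAVC/dq = -18 + 2q = 0, at q = 9; min AVC = 92 - 18·9 + 9^2 = ¥11.
Because ¥227 ≥ ¥11, revenue can cover variable cost; the firm operates.
Set P = MC: 227 = 92 - 36q + 3q^2 → -135 - 36q + 3q^2 = 0. The roots are q = -3 and q = 15; the profit-maximizing output is on the rising part of MC, so q* = 15.
Check: AVC at q = 15 is ¥47 ≤ P, so revenue covers variable cost.
Profit = P·q − TC = 227·15 − 1106 = ¥2299.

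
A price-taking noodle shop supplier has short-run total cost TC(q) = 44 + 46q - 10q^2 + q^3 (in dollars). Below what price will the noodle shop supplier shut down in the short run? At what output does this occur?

The firm shuts down when price falls below the minimum of average variable cost. AVC = VC/q = 46 - 10q + q^2.
At the minimum of AVC, MC = AVC. MC = 46 - 20q + 3q^2; setting MC = AVC gives 2q^2 - 10q = 0, so q = 5. min AVC = 21.
So the shutdown price is $21.

$21 per unit, at q = 5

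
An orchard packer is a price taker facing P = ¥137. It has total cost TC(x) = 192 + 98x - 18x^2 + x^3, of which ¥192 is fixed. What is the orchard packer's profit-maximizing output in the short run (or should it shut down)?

Produce at x = 13

Variable cost is VC = 98x - 18x^2 + x^3, so AVC = VC/x = 98 - 18x + x^2 and MC = dTC/dx = 98 - 36x + 3x^2.
The AVC parabola has its vertex at x = 18/2 = 9, where AVC = 98 - 18·9 + 9^2 = ¥17.
Because ¥137 ≥ ¥17, revenue can cover variable cost; the firm operates.
Solving P = MC: -39 - 36x + 3x^2 = 0 ⇒ x = -1 or 13. On the upward-sloping branch, x* = 13.
Check: AVC at x = 13 is ¥33 ≤ P, so revenue covers variable cost.
Profit = P·x − TC = 137·13 − 621 = ¥1160.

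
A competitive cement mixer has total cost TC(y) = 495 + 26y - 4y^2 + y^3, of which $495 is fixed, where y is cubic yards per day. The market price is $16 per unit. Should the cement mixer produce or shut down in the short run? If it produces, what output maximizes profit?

Shut down

Strip out fixed cost: VC = 26y - 4y^2 + y^3. Then AVC = 26 - 4y + y^2 and MC = 26 - 8y + 3y^2.
The AVC parabola has its vertex at y = 4/2 = 2, where AVC = 26 - 4·2 + 2^2 = $22.
P = $16 lies below min AVC = $22; no output level covers variable cost.
Best response: produce nothing and absorb the $495 fixed cost.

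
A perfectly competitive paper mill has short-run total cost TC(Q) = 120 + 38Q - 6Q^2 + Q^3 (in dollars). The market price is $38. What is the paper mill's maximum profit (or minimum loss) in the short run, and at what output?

AVC = 38 - 6Q + Q^2 has its minimum $29 at Q = 3; price $38 clears that bar, so the firm operates.
MC = 38 - 12Q + 3Q^2. Setting P = MC and taking the root on the rising branch gives Q* = 4.
TR = 38·4 = 152. TC = 120 + 120 = 240. Profit = 152 − 240 = -$88.
By producing, the firm covers all variable cost plus $32 of fixed cost; shutting down would lose the full $120.

Profit = -$88 at Q = 4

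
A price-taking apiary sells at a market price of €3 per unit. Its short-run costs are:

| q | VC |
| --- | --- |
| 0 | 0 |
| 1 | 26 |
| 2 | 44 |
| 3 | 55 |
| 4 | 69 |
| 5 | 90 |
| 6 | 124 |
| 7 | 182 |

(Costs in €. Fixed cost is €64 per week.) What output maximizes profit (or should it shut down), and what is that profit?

Profit at each row (π = 3q − TC): q=0: -64; q=1: -87; q=2: -102; q=3: -110; q=4: -121; q=5: -139; q=6: -170; q=7: -225.
Profit is highest at q = 0. Equivalently, the lowest AVC in the table is 69/4 ≈ €17.25 at q = 4, and P = €3 falls below it — price never covers variable cost, so the firm shuts down and loses only its fixed cost.

q = 0 (shut down); profit = -€64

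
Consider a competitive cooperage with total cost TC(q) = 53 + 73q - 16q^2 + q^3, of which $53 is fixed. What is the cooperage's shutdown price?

The firm shuts down when price falls below the minimum of average variable cost. AVC = VC/q = 73 - 16q + q^2.
dAVC/dq = -16 + 2q = 0 gives q = 8. min AVC = 73 - 16·8 + 8^2 = 9.
So the shutdown price is $9.

$9 per unit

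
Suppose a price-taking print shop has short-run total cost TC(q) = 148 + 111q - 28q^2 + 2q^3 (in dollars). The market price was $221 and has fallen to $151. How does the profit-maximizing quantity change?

AVC = 111 - 28q + 2q^2, minimized at q = 7 where min AVC = $13. MC = 111 - 56q + 6q^2.
With P = $221 above the shutdown price, P = MC gives q = 11.
At P = $151 ≥ min AVC, set P = MC: q = 10. The firm stays open but cuts output.

Output falls from 11 to 10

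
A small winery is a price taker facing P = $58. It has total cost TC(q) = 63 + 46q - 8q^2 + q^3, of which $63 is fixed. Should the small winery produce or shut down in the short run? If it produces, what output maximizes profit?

From TC, MC = TC'(q) = 46 - 16q + 3q^2 and AVC = VC/q = 46 - 8q + q^2.
AVC is minimized where dAVC/dq = -8 + 2q = 0, at q = 4; min AVC = 46 - 8·4 + 4^2 = $30.
Because $58 ≥ $30, revenue can cover variable cost; the firm operates.
P = MC gives -12 - 16q + 3q^2 = 0, with roots -2/3 and 6. Take the larger (rising MC): q* = 6.
Check: AVC at q = 6 is $34 ≤ P, so revenue covers variable cost.
Profit = P·q − TC = 58·6 − 267 = $81.

Produce at q = 6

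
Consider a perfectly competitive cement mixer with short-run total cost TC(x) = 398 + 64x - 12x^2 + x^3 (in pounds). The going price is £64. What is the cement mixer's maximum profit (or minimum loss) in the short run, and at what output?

AVC = 64 - 12x + x^2; min AVC = £28 at x = 6. Since P = £64 ≥ min AVC, the firm produces.
With MC = 64 - 24x + 3x^2, P = MC on the upward-sloping part at x* = 8.
TR = 64·8 = 512. TC = 398 + 256 = 654. Profit = 512 − 654 = -£142.
By producing, the firm covers all variable cost plus £256 of fixed cost; shutting down would lose the full £398.

Profit = -£142 at x = 8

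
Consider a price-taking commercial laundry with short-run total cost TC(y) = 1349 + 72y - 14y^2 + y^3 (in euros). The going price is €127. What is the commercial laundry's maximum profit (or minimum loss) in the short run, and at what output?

AVC = 72 - 14y + y^2; min AVC = €23 at y = 7. Since P = €127 ≥ min AVC, the firm produces.
MC = 72 - 28y + 3y^2. Setting P = MC and taking the root on the rising branch gives y* = 11.
TR = 127·11 = 1397. TC = 1349 + 429 = 1778. Profit = 1397 − 1778 = -€381.
Shutting down would mean losing the fixed cost of €1349, so operating at a loss of €381 is better by €968.

Profit = -€381 at y = 11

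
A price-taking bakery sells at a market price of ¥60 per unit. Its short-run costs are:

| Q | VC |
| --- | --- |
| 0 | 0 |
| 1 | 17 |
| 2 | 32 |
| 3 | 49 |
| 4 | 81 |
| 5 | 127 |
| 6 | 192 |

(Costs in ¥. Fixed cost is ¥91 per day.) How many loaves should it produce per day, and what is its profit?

Compute π = P·Q − TC at each output: Q=0: -91; Q=1: -48; Q=2: -3; Q=3: 40; Q=4: 68; Q=5: 82; Q=6: 77.
Profit is maximized at Q = 5. AVC there is 127/5 = ¥25.40 ≤ P, so producing beats shutting down (which would give -¥91).

Q = 5; profit = ¥82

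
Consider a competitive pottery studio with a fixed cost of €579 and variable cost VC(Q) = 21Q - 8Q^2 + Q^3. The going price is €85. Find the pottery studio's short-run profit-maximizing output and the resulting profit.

Profit = -€67 at Q = 8

AVC = 21 - 8Q + Q^2; min AVC = €5 at Q = 4. Since P = €85 ≥ min AVC, the firm produces.
MC = 21 - 16Q + 3Q^2. Setting P = MC and taking the root on the rising branch gives Q* = 8.
TR = 85·8 = 680. TC = 579 + 168 = 747. Profit = 680 − 747 = -€67.
That loss of €67 beats the €579 the firm would lose by shutting down; producing recovers €512 of fixed cost.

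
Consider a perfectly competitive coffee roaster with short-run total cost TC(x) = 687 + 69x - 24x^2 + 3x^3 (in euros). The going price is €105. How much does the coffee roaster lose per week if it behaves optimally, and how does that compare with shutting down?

Profit = -€255 at x = 6

AVC = 69 - 24x + 3x^2 has its minimum €21 at x = 4; price €105 clears that bar, so the firm operates.
MC = 69 - 48x + 9x^2. Setting P = MC and taking the root on the rising branch gives x* = 6.
TR = 105·6 = 630. TC = 687 + 198 = 885. Profit = 630 − 885 = -€255.
By producing, the firm covers all variable cost plus €432 of fixed cost; shutting down would lose the full €687.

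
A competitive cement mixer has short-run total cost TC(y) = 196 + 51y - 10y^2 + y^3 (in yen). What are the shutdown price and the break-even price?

Shutdown price = min AVC. AVC = 51 - 10y + y^2, with vertex at y = 5 and minimum ¥26.
ATC = 196/y + 51 - 10y + y^2. Setting dATC/dy = −196/y^2 − 10 + 2y = 0 gives y = 7 (since 2·7^3 − 10·7^2 = 196).
min ATC = 196/7 + 51 − 10·7 + 7^2 = ¥58. That is the break-even price.
For ¥26 ≤ P < ¥58 the firm produces at a loss; below ¥26 it shuts down.

Shutdown price = ¥26; break-even price = ¥58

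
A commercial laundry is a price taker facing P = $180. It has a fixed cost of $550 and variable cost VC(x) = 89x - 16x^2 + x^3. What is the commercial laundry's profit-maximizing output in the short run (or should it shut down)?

Produce at x = 13

Strip out fixed cost: VC = 89x - 16x^2 + x^3. Then AVC = 89 - 16x + x^2 and MC = 89 - 32x + 3x^2.
AVC is minimized where dAVC/dx = -16 + 2x = 0, at x = 8; min AVC = 89 - 16·8 + 8^2 = $25.
Because $180 ≥ $25, revenue can cover variable cost; the firm operates.
Solving P = MC: -91 - 32x + 3x^2 = 0 ⇒ x = -7/3 or 13. On the upward-sloping branch, x* = 13.
Check: AVC at x = 13 is $50 ≤ P, so revenue covers variable cost.
Profit = P·x − TC = 180·13 − 1200 = $1140.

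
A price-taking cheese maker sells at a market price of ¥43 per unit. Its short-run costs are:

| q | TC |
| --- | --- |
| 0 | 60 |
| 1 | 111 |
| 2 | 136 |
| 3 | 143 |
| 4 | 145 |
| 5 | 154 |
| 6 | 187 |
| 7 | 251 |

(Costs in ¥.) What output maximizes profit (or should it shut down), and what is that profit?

Profit at each row (π = 43q − TC): q=0: -60; q=1: -68; q=2: -50; q=3: -14; q=4: 27; q=5: 61; q=6: 71; q=7: 50.
Profit is maximized at q = 6. AVC there is 127/6 = ¥21.17 ≤ P, so producing beats shutting down (which would give -¥60).

q = 6; profit = ¥71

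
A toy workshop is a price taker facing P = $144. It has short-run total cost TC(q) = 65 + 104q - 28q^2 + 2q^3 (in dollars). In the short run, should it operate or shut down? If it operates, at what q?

Strip out fixed cost: VC = 104q - 28q^2 + 2q^3. Then AVC = 104 - 28q + 2q^2 and MC = 104 - 56q + 6q^2.
AVC hits its minimum where MC = AVC, at q = 7, giving min AVC = 104 - 28·7 + 2·7^2 = $6.
Since P = $144 ≥ min AVC = $6, price covers variable cost and the firm should produce.
Solving P = MC: -40 - 56q + 6q^2 = 0 ⇒ q = -2/3 or 10. On the upward-sloping branch, q* = 10.
Check: AVC at q = 10 is $24 ≤ P, so revenue covers variable cost.
Profit = P·q − TC = 144·10 − 305 = $1135.

Produce at q = 10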